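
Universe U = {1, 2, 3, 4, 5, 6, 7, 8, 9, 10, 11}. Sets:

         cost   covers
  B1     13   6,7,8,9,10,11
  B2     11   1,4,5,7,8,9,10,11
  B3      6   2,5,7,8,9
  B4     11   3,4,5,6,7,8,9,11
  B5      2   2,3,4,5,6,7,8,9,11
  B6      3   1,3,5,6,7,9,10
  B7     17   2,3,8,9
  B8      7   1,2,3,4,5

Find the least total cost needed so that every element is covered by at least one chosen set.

5

B5, B6 cover every element at cost 2 + 3 = 5.
Any cover uses at least 2 sets; among all covering selections none totals below 5.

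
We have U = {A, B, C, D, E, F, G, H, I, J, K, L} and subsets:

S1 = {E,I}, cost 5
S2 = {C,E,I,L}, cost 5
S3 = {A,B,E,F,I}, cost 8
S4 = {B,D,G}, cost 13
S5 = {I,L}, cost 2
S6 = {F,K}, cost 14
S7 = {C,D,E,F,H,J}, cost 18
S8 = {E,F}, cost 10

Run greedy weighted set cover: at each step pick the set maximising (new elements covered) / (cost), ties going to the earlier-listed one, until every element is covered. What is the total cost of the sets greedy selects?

55

Pick 1: S5 adds 2 new (I, L) at cost 2 (ratio 2/2).
Pick 2: S3 adds 4 new (A, B, E, F) at cost 8 (ratio 4/8).
Pick 3: S7 adds 4 new (C, D, H, J) at cost 18 (ratio 4/18).
Pick 4: S4 adds 1 new (G) at cost 13 (ratio 1/13).
Pick 5: S6 adds 1 new (K) at cost 14 (ratio 1/14).
Greedy total cost: 2 + 8 + 18 + 13 + 14 = 55.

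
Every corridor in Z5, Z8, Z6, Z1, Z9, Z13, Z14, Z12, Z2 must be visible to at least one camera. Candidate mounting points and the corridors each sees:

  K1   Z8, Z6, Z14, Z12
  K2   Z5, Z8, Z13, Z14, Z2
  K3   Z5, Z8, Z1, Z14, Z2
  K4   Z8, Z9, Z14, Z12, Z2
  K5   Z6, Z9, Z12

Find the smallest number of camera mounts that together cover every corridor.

3

K2, K3, K5 together cover {Z5, Z8, Z6, Z1, Z9, Z13, Z14, Z12, Z2} — every corridor.
No 2 of the 5 camera mounts cover everything (all 10 pairs fall short), so 3 is minimum.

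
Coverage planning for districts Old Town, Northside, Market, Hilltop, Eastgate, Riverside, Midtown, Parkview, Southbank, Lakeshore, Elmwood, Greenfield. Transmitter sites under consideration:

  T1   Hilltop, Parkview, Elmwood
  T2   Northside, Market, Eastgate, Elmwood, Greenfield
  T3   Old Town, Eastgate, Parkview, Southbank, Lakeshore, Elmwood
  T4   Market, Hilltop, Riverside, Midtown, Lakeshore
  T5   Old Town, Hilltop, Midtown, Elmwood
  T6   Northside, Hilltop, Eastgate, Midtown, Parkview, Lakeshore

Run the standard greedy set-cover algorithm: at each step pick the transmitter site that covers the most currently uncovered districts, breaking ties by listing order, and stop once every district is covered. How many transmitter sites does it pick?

Pick 1: T3 covers 6 new districts (Old Town, Eastgate, Parkview, Southbank, Lakeshore, Elmwood).
Pick 2: T4 covers 4 new districts (Market, Hilltop, Riverside, Midtown).
Pick 3: T2 covers 2 new districts (Northside, Greenfield).
Greedy uses 3 transmitter sites.

3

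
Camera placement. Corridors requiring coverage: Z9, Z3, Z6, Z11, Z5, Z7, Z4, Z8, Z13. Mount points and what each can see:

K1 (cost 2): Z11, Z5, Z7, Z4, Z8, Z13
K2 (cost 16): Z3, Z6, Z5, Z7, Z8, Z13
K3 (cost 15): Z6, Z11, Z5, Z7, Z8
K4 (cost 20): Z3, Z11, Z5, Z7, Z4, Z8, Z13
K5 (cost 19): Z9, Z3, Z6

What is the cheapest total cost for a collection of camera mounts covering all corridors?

K1, K5 cover every corridor at cost 2 + 19 = 21.
Any cover uses at least 2 camera mounts; among all covering selections none totals below 21.

21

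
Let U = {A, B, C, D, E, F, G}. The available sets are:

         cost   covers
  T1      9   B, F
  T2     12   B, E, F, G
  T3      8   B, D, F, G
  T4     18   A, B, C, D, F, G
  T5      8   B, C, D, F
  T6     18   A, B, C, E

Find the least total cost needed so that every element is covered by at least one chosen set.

T3, T6 cover every element at cost 8 + 18 = 26.
Any cover uses at least 2 sets; among all covering selections none totals below 26.

26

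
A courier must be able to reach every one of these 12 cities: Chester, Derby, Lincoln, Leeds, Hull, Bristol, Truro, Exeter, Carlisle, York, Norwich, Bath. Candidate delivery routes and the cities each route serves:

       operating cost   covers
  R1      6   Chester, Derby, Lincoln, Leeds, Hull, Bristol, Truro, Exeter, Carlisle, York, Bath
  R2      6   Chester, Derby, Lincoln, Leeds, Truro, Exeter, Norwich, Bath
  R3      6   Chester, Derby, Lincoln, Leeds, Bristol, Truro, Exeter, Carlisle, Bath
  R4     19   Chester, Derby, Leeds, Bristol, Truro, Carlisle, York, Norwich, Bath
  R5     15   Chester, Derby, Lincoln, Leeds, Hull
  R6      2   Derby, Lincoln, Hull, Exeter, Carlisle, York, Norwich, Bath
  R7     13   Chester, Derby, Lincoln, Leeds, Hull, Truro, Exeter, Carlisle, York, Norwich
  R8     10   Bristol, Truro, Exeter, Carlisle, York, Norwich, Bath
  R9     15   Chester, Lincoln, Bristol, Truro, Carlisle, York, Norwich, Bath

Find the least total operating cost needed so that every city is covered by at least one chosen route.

8

R1, R6 cover every city at operating cost 6 + 2 = 8.
Any cover uses at least 2 routes; among all covering selections none totals below 8.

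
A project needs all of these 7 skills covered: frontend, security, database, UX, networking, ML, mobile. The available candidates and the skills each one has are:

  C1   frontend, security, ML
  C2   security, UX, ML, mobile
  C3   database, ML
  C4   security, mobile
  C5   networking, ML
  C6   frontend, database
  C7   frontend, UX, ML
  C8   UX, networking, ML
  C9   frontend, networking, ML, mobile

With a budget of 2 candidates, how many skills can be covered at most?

6

Choosing C2, C6 covers {frontend, security, database, UX, ML, mobile} — 6 skills.
No choice of 2 candidates does better; here networking is left uncovered.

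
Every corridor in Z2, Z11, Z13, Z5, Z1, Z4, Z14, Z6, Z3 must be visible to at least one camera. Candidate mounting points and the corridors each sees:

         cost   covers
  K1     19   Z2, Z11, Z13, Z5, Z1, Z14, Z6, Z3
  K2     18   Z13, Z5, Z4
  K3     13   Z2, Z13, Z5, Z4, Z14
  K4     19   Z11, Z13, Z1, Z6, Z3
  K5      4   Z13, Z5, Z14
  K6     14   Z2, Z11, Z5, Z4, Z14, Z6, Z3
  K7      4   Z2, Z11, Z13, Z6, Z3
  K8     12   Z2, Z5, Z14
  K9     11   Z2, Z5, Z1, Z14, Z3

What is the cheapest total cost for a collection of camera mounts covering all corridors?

K3, K7, K9 cover every corridor at cost 13 + 4 + 11 = 28.
Any cover uses at least 2 camera mounts; among all covering selections none totals below 28.
Greedy by coverage-per-cost would pick K7, K5, K9, K3 for 32 — worse than the optimum 28.

28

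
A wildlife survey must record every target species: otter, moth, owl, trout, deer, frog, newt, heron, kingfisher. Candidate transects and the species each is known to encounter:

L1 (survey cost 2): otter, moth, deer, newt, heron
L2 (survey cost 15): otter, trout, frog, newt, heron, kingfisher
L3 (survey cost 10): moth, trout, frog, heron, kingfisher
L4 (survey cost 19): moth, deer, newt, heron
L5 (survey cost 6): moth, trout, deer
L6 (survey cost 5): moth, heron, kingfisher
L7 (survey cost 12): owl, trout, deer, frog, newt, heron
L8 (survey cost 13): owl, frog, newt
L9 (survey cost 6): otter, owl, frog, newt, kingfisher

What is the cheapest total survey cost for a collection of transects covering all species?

14

L1, L5, L9 cover every species at survey cost 2 + 6 + 6 = 14.
Any cover uses at least 3 transects; among all covering selections none totals below 14.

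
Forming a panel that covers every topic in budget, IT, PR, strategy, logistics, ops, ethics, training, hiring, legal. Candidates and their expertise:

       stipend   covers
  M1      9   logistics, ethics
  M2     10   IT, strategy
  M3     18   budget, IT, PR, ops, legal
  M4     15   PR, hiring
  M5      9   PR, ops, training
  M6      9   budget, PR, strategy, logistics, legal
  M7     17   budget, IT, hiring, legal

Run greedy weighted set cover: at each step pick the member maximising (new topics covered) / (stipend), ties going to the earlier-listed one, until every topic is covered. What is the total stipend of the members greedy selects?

44

Pick 1: M6 adds 5 new (budget, PR, strategy, logistics, legal) at stipend 9 (ratio 5/9).
Pick 2: M5 adds 2 new (ops, training) at stipend 9 (ratio 2/9).
Pick 3: M7 adds 2 new (IT, hiring) at stipend 17 (ratio 2/17).
Pick 4: M1 adds 1 new (ethics) at stipend 9 (ratio 1/9).
Greedy total stipend: 9 + 9 + 17 + 9 = 44.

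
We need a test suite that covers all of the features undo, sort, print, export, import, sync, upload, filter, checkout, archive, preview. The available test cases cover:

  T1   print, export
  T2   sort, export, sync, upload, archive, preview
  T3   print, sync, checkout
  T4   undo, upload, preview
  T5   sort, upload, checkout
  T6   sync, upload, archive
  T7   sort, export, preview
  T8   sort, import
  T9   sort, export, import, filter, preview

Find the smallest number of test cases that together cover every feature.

T2, T3, T4, T9 together cover {undo, sort, print, export, import, sync, upload, filter, checkout, archive, preview} — every feature.
No 3 of the 9 test cases cover everything (all 84 triples fall short), so 4 is minimum.

4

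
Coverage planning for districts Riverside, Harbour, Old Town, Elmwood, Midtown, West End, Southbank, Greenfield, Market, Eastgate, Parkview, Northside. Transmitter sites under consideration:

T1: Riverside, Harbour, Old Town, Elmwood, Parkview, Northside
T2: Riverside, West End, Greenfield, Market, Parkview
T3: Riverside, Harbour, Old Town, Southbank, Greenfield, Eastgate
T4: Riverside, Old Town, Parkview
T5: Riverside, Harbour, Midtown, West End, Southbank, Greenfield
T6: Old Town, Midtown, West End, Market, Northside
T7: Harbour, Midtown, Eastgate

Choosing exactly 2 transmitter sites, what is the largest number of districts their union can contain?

Choosing T1, T5 covers {Riverside, Harbour, Old Town, Elmwood, Midtown, West End, Southbank, Greenfield, Parkview, Northside} — 10 districts.
No choice of 2 transmitter sites does better; here Market, Eastgate are left uncovered.

10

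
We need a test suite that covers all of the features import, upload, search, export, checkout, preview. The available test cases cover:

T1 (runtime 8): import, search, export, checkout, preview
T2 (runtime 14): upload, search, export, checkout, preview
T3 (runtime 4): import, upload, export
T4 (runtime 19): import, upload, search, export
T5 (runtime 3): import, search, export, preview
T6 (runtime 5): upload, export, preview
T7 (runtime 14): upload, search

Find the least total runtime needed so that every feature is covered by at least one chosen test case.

12

T1, T3 cover every feature at runtime 8 + 4 = 12.
Any cover uses at least 2 test cases; among all covering selections none totals below 12.
Greedy by coverage-per-runtime would pick T5, T3, T1 for 15 — worse than the optimum 12.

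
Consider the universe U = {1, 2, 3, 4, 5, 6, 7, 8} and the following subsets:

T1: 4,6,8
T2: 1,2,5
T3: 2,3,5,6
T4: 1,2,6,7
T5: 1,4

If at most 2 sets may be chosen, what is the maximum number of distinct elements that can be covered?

6

Choosing T1, T2 covers {1, 2, 4, 5, 6, 8} — 6 elements.
No choice of 2 sets does better; here 3, 7 are left uncovered.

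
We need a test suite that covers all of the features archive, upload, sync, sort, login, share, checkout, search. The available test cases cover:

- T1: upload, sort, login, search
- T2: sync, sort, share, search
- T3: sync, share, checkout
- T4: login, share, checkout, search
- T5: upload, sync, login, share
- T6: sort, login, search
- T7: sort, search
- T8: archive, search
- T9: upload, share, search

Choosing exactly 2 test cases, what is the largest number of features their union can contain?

7

Choosing T1, T3 covers {upload, sync, sort, login, share, checkout, search} — 7 features.
No choice of 2 test cases does better; here archive is left uncovered.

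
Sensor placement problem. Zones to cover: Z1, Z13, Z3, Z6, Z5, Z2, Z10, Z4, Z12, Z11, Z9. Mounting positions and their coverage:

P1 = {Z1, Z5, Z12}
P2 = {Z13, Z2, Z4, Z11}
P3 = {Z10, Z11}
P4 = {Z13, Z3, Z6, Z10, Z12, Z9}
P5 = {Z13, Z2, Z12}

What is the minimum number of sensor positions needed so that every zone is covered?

3

P1, P2, P4 together cover {Z1, Z13, Z3, Z6, Z5, Z2, Z10, Z4, Z12, Z11, Z9} — every zone.
No 2 of the 5 sensor positions cover everything (all 10 pairs fall short), so 3 is minimum.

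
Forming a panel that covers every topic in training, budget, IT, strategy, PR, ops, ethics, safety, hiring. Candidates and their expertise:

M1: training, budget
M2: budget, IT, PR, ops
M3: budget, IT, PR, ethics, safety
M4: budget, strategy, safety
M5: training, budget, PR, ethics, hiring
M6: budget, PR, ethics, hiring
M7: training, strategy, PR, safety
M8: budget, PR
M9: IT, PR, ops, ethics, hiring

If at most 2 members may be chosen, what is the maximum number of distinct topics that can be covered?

8

Choosing M4, M9 covers {budget, IT, strategy, PR, ops, ethics, safety, hiring} — 8 topics.
No choice of 2 members does better; here training is left uncovered.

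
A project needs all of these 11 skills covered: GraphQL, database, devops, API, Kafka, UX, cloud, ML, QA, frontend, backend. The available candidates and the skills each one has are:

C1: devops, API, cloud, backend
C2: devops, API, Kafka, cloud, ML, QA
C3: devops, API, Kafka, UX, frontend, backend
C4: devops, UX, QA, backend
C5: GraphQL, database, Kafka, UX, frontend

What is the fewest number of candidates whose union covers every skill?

3

C1, C2, C5 together cover {GraphQL, database, devops, API, Kafka, UX, cloud, ML, QA, frontend, backend} — every skill.
No 2 of the 5 candidates cover everything (all 10 pairs fall short), so 3 is minimum.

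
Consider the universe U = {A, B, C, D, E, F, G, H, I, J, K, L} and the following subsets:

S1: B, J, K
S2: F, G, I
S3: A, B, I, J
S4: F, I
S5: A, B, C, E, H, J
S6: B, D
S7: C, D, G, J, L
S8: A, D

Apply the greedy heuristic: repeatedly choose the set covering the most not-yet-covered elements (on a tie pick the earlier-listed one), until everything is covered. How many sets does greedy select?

Pick 1: S5 covers 6 new elements (A, B, C, E, H, J).
Pick 2: S2 covers 3 new elements (F, G, I).
Pick 3: S7 covers 2 new elements (D, L).
Pick 4: S1 covers 1 new elements (K).
Greedy uses 4 sets.

4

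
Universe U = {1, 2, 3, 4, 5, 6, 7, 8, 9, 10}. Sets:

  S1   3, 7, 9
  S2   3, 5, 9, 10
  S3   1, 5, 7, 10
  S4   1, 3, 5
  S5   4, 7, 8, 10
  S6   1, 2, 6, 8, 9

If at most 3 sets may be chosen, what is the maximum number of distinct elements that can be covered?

Choosing S2, S5, S6 covers {1, 2, 3, 4, 5, 6, 7, 8, 9, 10} — 10 elements.
That is all 10 elements.

10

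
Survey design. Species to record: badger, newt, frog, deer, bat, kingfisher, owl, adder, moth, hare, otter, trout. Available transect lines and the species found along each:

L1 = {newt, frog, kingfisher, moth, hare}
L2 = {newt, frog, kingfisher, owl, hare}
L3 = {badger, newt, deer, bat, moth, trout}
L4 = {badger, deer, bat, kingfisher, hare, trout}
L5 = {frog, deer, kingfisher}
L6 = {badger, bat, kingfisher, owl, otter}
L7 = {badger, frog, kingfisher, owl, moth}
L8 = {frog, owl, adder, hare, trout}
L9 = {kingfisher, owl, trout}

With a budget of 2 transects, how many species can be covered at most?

10

Choosing L2, L3 covers {badger, newt, frog, deer, bat, kingfisher, owl, moth, hare, trout} — 10 species.
No choice of 2 transects does better; here adder, otter are left uncovered.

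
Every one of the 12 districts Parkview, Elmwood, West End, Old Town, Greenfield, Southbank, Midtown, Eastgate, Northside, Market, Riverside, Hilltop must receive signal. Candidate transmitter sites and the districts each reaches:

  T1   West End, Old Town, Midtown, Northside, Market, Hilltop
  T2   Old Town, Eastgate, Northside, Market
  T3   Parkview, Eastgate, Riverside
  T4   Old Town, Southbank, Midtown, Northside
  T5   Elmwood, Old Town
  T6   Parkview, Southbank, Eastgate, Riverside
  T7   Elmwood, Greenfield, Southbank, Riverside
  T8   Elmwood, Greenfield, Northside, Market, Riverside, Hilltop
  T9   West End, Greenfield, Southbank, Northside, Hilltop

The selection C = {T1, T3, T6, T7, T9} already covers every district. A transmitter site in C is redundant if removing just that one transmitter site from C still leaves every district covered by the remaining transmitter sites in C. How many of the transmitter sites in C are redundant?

3

Drop T1: Old Town, Midtown, Market uncovered — not redundant.
Drop T3: the rest still cover every district — redundant.
Drop T6: the rest still cover every district — redundant.
Drop T7: Elmwood uncovered — not redundant.
Drop T9: the rest still cover every district — redundant.
3 redundant: T3, T6, T9.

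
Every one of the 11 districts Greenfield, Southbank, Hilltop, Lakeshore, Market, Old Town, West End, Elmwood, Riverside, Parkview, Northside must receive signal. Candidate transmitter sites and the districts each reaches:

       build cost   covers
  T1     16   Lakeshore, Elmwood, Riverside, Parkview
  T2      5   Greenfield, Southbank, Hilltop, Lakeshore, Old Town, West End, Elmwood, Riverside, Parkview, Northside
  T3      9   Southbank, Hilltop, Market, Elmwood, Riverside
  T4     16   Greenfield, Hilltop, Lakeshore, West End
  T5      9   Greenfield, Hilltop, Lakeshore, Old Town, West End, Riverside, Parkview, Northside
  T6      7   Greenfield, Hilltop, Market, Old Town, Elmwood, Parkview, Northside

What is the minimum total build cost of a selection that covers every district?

12

T2, T6 cover every district at build cost 5 + 7 = 12.
Any cover uses at least 2 transmitter sites; among all covering selections none totals below 12.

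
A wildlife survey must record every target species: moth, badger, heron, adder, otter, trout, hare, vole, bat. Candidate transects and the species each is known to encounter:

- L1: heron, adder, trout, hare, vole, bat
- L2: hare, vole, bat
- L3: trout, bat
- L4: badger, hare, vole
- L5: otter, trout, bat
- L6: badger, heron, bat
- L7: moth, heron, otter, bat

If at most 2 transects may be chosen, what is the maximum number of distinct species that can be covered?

8

Choosing L1, L7 covers {moth, heron, adder, otter, trout, hare, vole, bat} — 8 species.
No choice of 2 transects does better; here badger is left uncovered.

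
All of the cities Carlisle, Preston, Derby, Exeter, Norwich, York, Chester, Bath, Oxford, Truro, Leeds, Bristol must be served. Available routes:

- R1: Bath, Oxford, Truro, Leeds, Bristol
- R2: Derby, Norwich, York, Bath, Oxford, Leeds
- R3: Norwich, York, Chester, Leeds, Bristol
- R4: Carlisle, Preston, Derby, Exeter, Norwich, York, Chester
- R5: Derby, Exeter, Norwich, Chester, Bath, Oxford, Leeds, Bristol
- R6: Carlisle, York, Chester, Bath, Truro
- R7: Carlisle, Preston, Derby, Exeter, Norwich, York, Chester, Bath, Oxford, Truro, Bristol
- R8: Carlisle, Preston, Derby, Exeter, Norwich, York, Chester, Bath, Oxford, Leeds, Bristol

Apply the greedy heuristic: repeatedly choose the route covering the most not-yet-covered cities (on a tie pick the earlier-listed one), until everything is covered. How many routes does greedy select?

Pick 1: R7 covers 11 new cities (Carlisle, Preston, Derby, Exeter, Norwich, York, Chester, Bath, Oxford, Truro, Bristol).
Pick 2: R1 covers 1 new cities (Leeds).
Greedy uses 2 routes.

2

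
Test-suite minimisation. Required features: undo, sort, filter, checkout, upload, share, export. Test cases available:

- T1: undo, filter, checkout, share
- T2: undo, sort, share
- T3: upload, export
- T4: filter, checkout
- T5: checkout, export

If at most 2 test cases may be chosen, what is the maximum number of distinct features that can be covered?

6

Choosing T1, T3 covers {undo, filter, checkout, upload, share, export} — 6 features.
No choice of 2 test cases does better; here sort is left uncovered.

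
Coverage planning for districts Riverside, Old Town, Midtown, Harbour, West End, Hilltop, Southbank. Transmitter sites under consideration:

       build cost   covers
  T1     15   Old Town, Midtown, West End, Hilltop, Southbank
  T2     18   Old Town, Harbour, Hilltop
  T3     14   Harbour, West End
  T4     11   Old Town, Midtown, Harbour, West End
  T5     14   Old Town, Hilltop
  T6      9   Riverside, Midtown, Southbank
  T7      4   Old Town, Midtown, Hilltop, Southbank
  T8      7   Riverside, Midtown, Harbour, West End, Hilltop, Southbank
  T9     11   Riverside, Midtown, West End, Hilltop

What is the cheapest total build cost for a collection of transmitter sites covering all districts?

11

T7, T8 cover every district at build cost 4 + 7 = 11.
Any cover uses at least 2 transmitter sites; among all covering selections none totals below 11.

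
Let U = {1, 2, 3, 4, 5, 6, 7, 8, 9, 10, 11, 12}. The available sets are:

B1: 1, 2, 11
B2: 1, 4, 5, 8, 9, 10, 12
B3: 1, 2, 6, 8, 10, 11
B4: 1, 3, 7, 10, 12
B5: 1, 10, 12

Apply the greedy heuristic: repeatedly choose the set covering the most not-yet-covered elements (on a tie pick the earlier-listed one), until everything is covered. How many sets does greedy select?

3

Pick 1: B2 covers 7 new elements (1, 4, 5, 8, 9, 10, 12).
Pick 2: B3 covers 3 new elements (2, 6, 11).
Pick 3: B4 covers 2 new elements (3, 7).
Greedy uses 3 sets.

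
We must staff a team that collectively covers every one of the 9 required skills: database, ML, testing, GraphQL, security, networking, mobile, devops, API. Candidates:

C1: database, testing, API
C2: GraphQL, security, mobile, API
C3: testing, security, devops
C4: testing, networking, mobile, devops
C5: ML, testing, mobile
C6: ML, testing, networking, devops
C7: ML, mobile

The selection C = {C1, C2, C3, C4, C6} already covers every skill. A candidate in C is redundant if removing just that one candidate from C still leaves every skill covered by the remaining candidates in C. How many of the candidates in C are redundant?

Drop C1: database uncovered — not redundant.
Drop C2: GraphQL uncovered — not redundant.
Drop C3: the rest still cover every skill — redundant.
Drop C4: the rest still cover every skill — redundant.
Drop C6: ML uncovered — not redundant.
2 redundant: C3, C4.

2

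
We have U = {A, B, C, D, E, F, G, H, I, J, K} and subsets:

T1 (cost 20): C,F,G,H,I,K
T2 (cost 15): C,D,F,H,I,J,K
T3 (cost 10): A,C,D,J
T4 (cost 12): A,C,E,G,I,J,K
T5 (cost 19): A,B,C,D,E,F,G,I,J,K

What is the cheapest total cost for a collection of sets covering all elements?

34

T2, T5 cover every element at cost 15 + 19 = 34.
Any cover uses at least 2 sets; among all covering selections none totals below 34.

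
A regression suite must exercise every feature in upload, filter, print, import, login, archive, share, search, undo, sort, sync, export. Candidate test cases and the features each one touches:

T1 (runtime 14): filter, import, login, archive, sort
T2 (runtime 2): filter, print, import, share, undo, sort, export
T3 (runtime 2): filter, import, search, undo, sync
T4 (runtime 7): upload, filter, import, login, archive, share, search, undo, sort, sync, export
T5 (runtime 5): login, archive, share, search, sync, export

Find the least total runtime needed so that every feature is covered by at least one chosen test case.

9

T2, T4 cover every feature at runtime 2 + 7 = 9.
Any cover uses at least 2 test cases; among all covering selections none totals below 9.
Greedy by coverage-per-runtime would pick T2, T3, T4 for 11 — worse than the optimum 9.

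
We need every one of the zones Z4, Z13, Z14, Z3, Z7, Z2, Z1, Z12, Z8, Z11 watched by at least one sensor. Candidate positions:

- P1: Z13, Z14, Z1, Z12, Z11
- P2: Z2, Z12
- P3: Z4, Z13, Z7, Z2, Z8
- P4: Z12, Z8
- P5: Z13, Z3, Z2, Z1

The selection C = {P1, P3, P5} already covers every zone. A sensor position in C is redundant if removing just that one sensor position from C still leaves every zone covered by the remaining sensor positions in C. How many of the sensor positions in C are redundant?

Drop P1: Z14, Z12, Z11 uncovered — not redundant.
Drop P3: Z4, Z7, Z8 uncovered — not redundant.
Drop P5: Z3 uncovered — not redundant.
None of the sensor positions in C is redundant.

0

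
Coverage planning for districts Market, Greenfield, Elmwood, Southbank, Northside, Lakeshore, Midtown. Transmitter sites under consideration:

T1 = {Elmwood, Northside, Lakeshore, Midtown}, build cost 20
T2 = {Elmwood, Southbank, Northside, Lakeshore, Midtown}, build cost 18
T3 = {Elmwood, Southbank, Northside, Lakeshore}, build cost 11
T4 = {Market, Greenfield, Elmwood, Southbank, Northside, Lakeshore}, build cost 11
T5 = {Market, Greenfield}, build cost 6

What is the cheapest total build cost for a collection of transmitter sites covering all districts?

T2, T5 cover every district at build cost 18 + 6 = 24.
Any cover uses at least 2 transmitter sites; among all covering selections none totals below 24.
Greedy by coverage-per-build cost would pick T4, T2 for 29 — worse than the optimum 24.

24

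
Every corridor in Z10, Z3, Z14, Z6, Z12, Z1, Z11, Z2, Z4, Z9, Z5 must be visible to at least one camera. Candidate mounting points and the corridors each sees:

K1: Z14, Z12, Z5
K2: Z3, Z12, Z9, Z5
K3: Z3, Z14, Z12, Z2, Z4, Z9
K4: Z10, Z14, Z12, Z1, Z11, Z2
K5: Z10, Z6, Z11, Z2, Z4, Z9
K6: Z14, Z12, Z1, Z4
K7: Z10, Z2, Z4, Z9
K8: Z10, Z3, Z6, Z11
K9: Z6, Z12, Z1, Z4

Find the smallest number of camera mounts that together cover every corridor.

3

K2, K4, K5 together cover {Z10, Z3, Z14, Z6, Z12, Z1, Z11, Z2, Z4, Z9, Z5} — every corridor.
No 2 of the 9 camera mounts cover everything (all 36 pairs fall short), so 3 is minimum.
Greedy (largest uncovered first) would take K3, K4, K1, K5 — 4 camera mounts — but 3 suffice.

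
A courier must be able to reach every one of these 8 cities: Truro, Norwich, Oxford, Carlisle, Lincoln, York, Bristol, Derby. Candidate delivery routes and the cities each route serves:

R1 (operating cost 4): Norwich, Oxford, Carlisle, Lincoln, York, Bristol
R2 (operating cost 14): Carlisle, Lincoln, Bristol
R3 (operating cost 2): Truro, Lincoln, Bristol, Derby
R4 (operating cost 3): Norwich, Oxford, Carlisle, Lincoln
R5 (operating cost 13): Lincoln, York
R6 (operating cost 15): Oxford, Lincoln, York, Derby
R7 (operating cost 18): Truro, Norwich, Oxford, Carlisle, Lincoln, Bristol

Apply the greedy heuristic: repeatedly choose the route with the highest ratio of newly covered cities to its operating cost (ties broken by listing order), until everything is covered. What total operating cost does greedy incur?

Pick 1: R3 adds 4 new (Truro, Lincoln, Bristol, Derby) at operating cost 2 (ratio 4/2).
Pick 2: R1 adds 4 new (Norwich, Oxford, Carlisle, York) at operating cost 4 (ratio 4/4).
Greedy total operating cost: 2 + 4 = 6.

6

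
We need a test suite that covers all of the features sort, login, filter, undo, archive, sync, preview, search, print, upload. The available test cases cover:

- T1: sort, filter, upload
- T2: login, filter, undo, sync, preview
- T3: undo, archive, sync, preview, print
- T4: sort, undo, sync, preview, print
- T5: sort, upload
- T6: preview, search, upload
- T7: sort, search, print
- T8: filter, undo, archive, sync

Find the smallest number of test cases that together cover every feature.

T1, T2, T3, T6 together cover {sort, login, filter, undo, archive, sync, preview, search, print, upload} — every feature.
No 3 of the 8 test cases cover everything (all 56 triples fall short), so 4 is minimum.

4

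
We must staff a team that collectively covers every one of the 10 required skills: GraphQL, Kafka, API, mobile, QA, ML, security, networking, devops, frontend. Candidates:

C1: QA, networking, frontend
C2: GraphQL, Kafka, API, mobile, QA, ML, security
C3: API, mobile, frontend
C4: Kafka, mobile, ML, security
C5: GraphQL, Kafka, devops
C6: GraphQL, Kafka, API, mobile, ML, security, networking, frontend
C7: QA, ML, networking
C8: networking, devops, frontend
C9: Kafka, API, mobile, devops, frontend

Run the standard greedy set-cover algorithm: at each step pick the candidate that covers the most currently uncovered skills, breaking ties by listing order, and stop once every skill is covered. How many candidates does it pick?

3

Pick 1: C6 covers 8 new skills (GraphQL, Kafka, API, mobile, ML, security, networking, frontend).
Pick 2: C1 covers 1 new skills (QA).
Pick 3: C5 covers 1 new skills (devops).
Greedy uses 3 candidates. (The true minimum is 2.)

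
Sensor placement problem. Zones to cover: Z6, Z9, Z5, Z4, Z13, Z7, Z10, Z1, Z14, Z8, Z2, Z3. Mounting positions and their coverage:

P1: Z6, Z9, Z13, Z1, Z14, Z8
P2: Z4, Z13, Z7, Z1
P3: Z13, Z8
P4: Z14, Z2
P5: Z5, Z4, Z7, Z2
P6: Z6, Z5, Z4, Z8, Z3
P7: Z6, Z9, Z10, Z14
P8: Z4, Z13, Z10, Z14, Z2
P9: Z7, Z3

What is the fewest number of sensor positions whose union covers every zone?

4

P1, P2, P6, P8 together cover {Z6, Z9, Z5, Z4, Z13, Z7, Z10, Z1, Z14, Z8, Z2, Z3} — every zone.
No 3 of the 9 sensor positions cover everything (all 84 triples fall short), so 4 is minimum.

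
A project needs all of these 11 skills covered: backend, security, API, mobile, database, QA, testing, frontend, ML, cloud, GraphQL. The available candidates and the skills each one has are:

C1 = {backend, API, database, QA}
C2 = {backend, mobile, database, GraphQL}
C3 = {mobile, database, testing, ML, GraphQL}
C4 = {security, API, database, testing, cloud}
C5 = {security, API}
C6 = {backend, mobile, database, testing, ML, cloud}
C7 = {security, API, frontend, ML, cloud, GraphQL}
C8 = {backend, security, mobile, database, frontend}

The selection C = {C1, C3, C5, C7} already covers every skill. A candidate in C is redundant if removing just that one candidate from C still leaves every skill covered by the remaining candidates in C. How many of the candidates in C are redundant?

1

Drop C1: backend, QA uncovered — not redundant.
Drop C3: mobile, testing uncovered — not redundant.
Drop C5: the rest still cover every skill — redundant.
Drop C7: frontend, cloud uncovered — not redundant.
1 redundant: C5.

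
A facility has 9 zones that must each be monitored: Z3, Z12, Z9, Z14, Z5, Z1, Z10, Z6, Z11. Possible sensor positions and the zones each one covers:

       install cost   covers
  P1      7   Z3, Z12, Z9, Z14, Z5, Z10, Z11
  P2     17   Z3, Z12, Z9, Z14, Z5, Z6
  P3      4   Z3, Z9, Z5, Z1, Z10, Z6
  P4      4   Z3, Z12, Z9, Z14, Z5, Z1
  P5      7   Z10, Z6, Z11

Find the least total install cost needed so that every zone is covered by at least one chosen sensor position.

11

P1, P3 cover every zone at install cost 7 + 4 = 11.
Any cover uses at least 2 sensor positions; among all covering selections none totals below 11.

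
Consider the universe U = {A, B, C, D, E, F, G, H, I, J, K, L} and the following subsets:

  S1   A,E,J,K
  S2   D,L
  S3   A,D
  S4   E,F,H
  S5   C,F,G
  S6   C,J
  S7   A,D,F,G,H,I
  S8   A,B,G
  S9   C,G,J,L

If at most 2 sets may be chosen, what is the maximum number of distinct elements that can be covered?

9

Choosing S1, S7 covers {A, D, E, F, G, H, I, J, K} — 9 elements.
No choice of 2 sets does better; here B, C, L are left uncovered.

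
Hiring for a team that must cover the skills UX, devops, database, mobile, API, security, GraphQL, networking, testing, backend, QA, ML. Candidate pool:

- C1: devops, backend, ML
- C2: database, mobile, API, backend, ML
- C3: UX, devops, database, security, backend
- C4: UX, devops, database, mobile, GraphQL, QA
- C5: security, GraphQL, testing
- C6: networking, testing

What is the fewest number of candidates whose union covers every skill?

C2, C3, C4, C6 together cover {UX, devops, database, mobile, API, security, GraphQL, networking, testing, backend, QA, ML} — every skill.
No 3 of the 6 candidates cover everything (all 20 triples fall short), so 4 is minimum.

4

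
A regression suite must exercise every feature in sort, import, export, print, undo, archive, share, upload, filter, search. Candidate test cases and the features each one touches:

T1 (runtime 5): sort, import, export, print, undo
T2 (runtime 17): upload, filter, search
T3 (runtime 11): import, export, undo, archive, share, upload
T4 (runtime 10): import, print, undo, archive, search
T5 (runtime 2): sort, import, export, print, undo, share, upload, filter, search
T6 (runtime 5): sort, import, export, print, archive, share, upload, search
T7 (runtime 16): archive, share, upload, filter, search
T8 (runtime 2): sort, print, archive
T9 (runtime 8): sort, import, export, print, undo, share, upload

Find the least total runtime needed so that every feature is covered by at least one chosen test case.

4

T5, T8 cover every feature at runtime 2 + 2 = 4.
Any cover uses at least 2 test cases; among all covering selections none totals below 4.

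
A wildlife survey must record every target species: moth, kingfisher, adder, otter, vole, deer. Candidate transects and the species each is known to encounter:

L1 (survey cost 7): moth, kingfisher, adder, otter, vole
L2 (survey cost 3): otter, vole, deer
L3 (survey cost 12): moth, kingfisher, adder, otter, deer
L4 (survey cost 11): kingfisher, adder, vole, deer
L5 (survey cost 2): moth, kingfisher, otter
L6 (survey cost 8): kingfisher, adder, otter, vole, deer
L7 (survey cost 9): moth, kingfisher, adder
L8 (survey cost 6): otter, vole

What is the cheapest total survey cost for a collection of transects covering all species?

L1, L2 cover every species at survey cost 7 + 3 = 10.
Any cover uses at least 2 transects; among all covering selections none totals below 10.
Greedy by coverage-per-survey cost would pick L5, L2, L1 for 12 — worse than the optimum 10.

10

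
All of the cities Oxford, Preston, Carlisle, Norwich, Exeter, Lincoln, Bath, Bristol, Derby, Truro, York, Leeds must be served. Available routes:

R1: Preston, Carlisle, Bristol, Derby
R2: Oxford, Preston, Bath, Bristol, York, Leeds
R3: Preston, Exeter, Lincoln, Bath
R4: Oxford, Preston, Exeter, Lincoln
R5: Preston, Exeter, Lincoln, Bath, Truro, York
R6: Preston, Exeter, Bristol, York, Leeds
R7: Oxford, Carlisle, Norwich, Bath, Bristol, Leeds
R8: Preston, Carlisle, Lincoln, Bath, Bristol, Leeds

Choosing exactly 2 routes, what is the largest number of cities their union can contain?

11

Choosing R5, R7 covers {Oxford, Preston, Carlisle, Norwich, Exeter, Lincoln, Bath, Bristol, Truro, York, Leeds} — 11 cities.
No choice of 2 routes does better; here Derby is left uncovered.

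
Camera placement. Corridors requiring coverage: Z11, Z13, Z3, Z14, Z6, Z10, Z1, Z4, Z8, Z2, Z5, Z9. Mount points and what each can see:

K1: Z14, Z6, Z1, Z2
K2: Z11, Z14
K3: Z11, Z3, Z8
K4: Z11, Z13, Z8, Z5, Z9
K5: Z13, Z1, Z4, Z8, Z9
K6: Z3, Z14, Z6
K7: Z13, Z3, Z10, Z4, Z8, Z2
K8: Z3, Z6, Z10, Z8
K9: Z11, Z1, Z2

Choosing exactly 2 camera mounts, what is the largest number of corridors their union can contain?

Choosing K1, K4 covers {Z11, Z13, Z14, Z6, Z1, Z8, Z2, Z5, Z9} — 9 corridors.
No choice of 2 camera mounts does better; here Z3, Z10, Z4 are left uncovered.

9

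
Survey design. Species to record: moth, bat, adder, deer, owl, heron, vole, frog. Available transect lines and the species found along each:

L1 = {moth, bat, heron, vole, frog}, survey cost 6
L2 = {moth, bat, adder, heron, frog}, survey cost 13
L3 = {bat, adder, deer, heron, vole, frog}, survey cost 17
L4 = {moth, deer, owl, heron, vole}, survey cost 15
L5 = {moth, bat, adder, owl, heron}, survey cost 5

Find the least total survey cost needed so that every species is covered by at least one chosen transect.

22

L3, L5 cover every species at survey cost 17 + 5 = 22.
Any cover uses at least 2 transects; among all covering selections none totals below 22.
Greedy by coverage-per-survey cost would pick L5, L1, L4 for 26 — worse than the optimum 22.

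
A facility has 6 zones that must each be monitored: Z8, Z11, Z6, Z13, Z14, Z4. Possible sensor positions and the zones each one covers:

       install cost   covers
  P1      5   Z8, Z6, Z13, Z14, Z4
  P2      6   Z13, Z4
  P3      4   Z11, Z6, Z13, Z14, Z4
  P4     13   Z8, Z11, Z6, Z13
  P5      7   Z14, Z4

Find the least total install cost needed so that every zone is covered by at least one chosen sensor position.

9

P1, P3 cover every zone at install cost 5 + 4 = 9.
Any cover uses at least 2 sensor positions; among all covering selections none totals below 9.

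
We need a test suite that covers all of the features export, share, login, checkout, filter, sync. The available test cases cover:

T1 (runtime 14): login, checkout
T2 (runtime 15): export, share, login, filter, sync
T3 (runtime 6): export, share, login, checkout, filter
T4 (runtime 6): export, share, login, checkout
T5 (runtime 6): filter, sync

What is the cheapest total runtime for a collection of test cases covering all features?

12

T3, T5 cover every feature at runtime 6 + 6 = 12.
Any cover uses at least 2 test cases; among all covering selections none totals below 12.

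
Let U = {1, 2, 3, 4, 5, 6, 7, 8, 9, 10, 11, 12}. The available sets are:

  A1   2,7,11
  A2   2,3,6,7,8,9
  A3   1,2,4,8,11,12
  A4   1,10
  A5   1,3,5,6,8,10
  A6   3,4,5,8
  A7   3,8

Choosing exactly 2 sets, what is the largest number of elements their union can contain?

10

Choosing A2, A3 covers {1, 2, 3, 4, 6, 7, 8, 9, 11, 12} — 10 elements.
No choice of 2 sets does better; here 5, 10 are left uncovered.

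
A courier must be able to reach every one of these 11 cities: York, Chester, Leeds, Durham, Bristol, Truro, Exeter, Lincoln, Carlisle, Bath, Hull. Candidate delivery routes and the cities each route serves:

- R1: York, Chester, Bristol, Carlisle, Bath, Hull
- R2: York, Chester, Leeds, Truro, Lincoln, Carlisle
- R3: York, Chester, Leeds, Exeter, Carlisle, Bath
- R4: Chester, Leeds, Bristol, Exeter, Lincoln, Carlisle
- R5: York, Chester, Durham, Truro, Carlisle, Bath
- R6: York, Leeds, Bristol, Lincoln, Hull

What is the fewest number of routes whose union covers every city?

3

R1, R4, R5 together cover {York, Chester, Leeds, Durham, Bristol, Truro, Exeter, Lincoln, Carlisle, Bath, Hull} — every city.
No 2 of the 6 routes cover everything (all 15 pairs fall short), so 3 is minimum.
Greedy (largest uncovered first) would take R1, R2, R3, R5 — 4 routes — but 3 suffice.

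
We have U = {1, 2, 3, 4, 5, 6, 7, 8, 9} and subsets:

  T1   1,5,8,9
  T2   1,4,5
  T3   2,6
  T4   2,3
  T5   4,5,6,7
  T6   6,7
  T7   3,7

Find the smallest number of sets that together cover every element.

3

T1, T4, T5 together cover {1, 2, 3, 4, 5, 6, 7, 8, 9} — every element.
No 2 of the 7 sets cover everything (all 21 pairs fall short), so 3 is minimum.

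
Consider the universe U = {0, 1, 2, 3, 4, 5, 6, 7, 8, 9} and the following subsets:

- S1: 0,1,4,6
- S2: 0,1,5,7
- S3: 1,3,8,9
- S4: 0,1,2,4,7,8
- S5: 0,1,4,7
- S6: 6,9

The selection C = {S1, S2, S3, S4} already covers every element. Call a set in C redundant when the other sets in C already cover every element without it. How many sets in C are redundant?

Drop S1: 6 uncovered — not redundant.
Drop S2: 5 uncovered — not redundant.
Drop S3: 3, 9 uncovered — not redundant.
Drop S4: 2 uncovered — not redundant.
None of the sets in C is redundant.

0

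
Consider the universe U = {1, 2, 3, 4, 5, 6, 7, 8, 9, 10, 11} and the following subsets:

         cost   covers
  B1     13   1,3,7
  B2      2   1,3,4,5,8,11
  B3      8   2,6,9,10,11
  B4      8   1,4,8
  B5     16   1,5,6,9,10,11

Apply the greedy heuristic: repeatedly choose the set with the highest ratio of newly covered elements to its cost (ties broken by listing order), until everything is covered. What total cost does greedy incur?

Pick 1: B2 adds 6 new (1, 3, 4, 5, 8, 11) at cost 2 (ratio 6/2).
Pick 2: B3 adds 4 new (2, 6, 9, 10) at cost 8 (ratio 4/8).
Pick 3: B1 adds 1 new (7) at cost 13 (ratio 1/13).
Greedy total cost: 2 + 8 + 13 = 23.

23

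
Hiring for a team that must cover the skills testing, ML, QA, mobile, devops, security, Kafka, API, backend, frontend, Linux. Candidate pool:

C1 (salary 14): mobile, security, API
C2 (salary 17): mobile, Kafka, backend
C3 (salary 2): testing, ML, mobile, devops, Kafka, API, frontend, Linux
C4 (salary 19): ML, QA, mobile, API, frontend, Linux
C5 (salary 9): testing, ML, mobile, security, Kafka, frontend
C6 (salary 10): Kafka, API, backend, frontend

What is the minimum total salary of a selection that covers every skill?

40

C3, C4, C5, C6 cover every skill at salary 2 + 19 + 9 + 10 = 40.
Any cover uses at least 4 candidates; among all covering selections none totals below 40.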